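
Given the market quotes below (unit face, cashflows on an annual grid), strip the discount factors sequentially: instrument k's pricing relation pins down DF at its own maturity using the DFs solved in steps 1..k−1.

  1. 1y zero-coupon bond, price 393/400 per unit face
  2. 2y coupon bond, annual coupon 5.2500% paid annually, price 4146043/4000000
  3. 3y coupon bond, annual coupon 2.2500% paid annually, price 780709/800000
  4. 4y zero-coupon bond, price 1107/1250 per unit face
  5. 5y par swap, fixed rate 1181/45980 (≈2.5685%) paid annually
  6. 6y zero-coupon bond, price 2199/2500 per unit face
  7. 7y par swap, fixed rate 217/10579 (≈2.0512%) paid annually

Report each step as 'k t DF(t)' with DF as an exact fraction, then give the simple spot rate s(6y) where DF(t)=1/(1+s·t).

1 1 393/400
2 2 4679/5000
3 3 4561/5000
4 4 1107/1250
5 5 8819/10000
6 6 2199/2500
7 7 4349/5000
s(6y) = (1/(2199/2500) − 1)/(6) = 301/13194 ≈ 2.2813%

step 1 [1y] zero: DF = P = 393/400 ≈ 0.982500
step 2 [2y] bond c/1=21/400: DF=(4146043/4000000 − 21/400·(0.982500))/(1+21/400) = 4679/5000 ≈ 0.935800
step 3 [3y] bond c/1=9/400: DF=(780709/800000 − 9/400·(0.982500+0.935800))/(1+9/400) = 4561/5000 ≈ 0.912200
step 4 [4y] zero: DF = P = 1107/1250 ≈ 0.885600
step 5 [5y] swap r/1=1181/45980: DF=(1 − 1181/45980·(0.982500+0.935800+0.912200+0.885600))/(1+1181/45980) = 8819/10000 ≈ 0.881900
step 6 [6y] zero: DF = P = 2199/2500 ≈ 0.879600
step 7 [7y] swap r/1=217/10579: DF=(1 − 217/10579·(0.982500+0.935800+0.912200+0.885600+0.881900+0.879600))/(1+217/10579) = 4349/5000 ≈ 0.869800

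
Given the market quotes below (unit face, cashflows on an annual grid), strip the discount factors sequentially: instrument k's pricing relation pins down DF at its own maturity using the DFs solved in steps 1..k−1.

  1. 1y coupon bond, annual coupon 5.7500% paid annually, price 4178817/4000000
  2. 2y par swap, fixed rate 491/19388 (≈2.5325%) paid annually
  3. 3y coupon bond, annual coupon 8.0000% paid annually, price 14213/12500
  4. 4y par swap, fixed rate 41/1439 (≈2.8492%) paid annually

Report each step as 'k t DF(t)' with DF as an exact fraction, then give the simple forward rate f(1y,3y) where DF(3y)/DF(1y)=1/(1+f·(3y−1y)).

step 1 [1y] bond c/1=23/400: DF=(4178817/4000000 − 23/400·(0))/(1+23/400) = 9879/10000 ≈ 0.987900
step 2 [2y] swap r/1=491/19388: DF=(1 − 491/19388·(0.987900))/(1+491/19388) = 9509/10000 ≈ 0.950900
step 3 [3y] bond c/1=2/25: DF=(14213/12500 − 2/25·(0.987900+0.950900))/(1+2/25) = 2273/2500 ≈ 0.909200
step 4 [4y] swap r/1=41/1439: DF=(1 − 41/1439·(0.987900+0.950900+0.909200))/(1+41/1439) = 4467/5000 ≈ 0.893400

1 1 9879/10000
2 2 9509/10000
3 3 2273/2500
4 4 4467/5000
f(1y,3y) = ((9879/10000)/(2273/2500) − 1)/(2) = 787/18184 ≈ 4.3280%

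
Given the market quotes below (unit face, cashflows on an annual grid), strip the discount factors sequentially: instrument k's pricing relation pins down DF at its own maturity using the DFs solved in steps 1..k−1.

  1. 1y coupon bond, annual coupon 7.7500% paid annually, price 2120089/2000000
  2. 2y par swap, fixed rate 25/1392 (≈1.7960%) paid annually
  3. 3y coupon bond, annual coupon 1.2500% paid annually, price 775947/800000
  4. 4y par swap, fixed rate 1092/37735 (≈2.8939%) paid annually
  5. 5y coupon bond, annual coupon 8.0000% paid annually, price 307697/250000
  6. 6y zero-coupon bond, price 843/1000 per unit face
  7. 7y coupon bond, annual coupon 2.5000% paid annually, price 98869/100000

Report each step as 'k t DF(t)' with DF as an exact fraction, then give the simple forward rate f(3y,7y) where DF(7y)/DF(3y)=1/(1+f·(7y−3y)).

step 1 [1y] bond c/1=31/400: DF=(2120089/2000000 − 31/400·(0))/(1+31/400) = 4919/5000 ≈ 0.983800
step 2 [2y] swap r/1=25/1392: DF=(1 − 25/1392·(0.983800))/(1+25/1392) = 193/200 ≈ 0.965000
step 3 [3y] bond c/1=1/80: DF=(775947/800000 − 1/80·(0.983800+0.965000))/(1+1/80) = 9339/10000 ≈ 0.933900
step 4 [4y] swap r/1=1092/37735: DF=(1 − 1092/37735·(0.983800+0.965000+0.933900))/(1+1092/37735) = 2227/2500 ≈ 0.890800
step 5 [5y] bond c/1=2/25: DF=(307697/250000 − 2/25·(0.983800+0.965000+0.933900+0.890800))/(1+2/25) = 8601/10000 ≈ 0.860100
step 6 [6y] zero: DF = P = 843/1000 ≈ 0.843000
step 7 [7y] bond c/1=1/40: DF=(98869/100000 − 1/40·(0.983800+0.965000+0.933900+0.890800+0.860100+0.843000))/(1+1/40) = 831/1000 ≈ 0.831000

1 1 4919/5000
2 2 193/200
3 3 9339/10000
4 4 2227/2500
5 5 8601/10000
6 6 843/1000
7 7 831/1000
f(3y,7y) = ((9339/10000)/(831/1000) − 1)/(4) = 343/11080 ≈ 3.0957%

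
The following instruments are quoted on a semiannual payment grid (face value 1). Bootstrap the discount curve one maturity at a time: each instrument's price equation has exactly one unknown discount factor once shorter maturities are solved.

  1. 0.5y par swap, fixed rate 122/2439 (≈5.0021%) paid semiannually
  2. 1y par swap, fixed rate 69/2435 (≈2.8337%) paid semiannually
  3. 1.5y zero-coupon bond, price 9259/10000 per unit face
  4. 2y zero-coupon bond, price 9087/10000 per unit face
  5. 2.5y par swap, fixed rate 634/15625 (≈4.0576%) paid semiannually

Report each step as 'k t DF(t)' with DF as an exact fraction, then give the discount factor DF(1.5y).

step 1 [0.5y] swap r/2=61/2439: DF=(1 − 61/2439·(0))/(1+61/2439) = 2439/2500 ≈ 0.975600
step 2 [1y] swap r/2=69/4870: DF=(1 − 69/4870·(0.975600))/(1+69/4870) = 2431/2500 ≈ 0.972400
step 3 [1.5y] zero: DF = P = 9259/10000 ≈ 0.925900
step 4 [2y] zero: DF = P = 9087/10000 ≈ 0.908700
step 5 [2.5y] swap r/2=317/15625: DF=(1 − 317/15625·(0.975600+0.972400+0.925900+0.908700))/(1+317/15625) = 9049/10000 ≈ 0.904900

1 1/2 2439/2500
2 1 2431/2500
3 3/2 9259/10000
4 2 9087/10000
5 5/2 9049/10000
DF(1.5y) = 9259/10000 ≈ 0.925900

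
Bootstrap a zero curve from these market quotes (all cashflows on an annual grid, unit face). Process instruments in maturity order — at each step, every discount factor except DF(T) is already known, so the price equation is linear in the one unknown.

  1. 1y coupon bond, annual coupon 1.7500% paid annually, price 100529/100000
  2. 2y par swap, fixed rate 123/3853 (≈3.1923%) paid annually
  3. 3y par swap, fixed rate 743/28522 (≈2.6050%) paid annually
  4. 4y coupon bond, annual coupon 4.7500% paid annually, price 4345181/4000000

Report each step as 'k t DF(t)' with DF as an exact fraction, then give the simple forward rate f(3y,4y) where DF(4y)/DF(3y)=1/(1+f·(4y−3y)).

1 1 247/250
2 2 1877/2000
3 3 9257/10000
4 4 9077/10000
f(3y,4y) = ((9257/10000)/(9077/10000) − 1)/(1) = 180/9077 ≈ 1.9830%

step 1 [1y] bond c/1=7/400: DF=(100529/100000 − 7/400·(0))/(1+7/400) = 247/250 ≈ 0.988000
step 2 [2y] swap r/1=123/3853: DF=(1 − 123/3853·(0.988000))/(1+123/3853) = 1877/2000 ≈ 0.938500
step 3 [3y] swap r/1=743/28522: DF=(1 − 743/28522·(0.988000+0.938500))/(1+743/28522) = 9257/10000 ≈ 0.925700
step 4 [4y] bond c/1=19/400: DF=(4345181/4000000 − 19/400·(0.988000+0.938500+0.925700))/(1+19/400) = 9077/10000 ≈ 0.907700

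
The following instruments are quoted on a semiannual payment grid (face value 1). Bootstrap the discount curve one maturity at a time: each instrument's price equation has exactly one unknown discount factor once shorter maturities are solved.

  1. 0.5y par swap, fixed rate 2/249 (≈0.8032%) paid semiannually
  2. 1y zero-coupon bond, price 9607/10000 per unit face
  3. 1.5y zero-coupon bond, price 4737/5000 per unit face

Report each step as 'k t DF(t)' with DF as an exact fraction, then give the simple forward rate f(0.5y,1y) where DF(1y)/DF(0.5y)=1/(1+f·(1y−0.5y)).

step 1 [0.5y] swap r/2=1/249: DF=(1 − 1/249·(0))/(1+1/249) = 249/250 ≈ 0.996000
step 2 [1y] zero: DF = P = 9607/10000 ≈ 0.960700
step 3 [1.5y] zero: DF = P = 4737/5000 ≈ 0.947400

1 1/2 249/250
2 1 9607/10000
3 3/2 4737/5000
f(0.5y,1y) = ((249/250)/(9607/10000) − 1)/(1/2) = 706/9607 ≈ 7.3488%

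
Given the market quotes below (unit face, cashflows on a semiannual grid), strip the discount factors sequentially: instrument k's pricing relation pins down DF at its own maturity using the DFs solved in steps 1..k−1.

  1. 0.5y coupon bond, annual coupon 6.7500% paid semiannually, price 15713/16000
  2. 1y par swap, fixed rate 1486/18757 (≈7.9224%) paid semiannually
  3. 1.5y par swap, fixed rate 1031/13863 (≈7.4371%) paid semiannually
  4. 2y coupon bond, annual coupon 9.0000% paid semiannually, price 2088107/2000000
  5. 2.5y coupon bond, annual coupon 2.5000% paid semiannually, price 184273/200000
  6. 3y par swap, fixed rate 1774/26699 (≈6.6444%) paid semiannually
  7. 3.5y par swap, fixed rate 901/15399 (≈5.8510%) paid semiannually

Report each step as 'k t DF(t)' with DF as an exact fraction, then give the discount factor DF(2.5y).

1 1/2 19/20
2 1 9257/10000
3 3/2 8969/10000
4 2 8797/10000
5 5/2 8649/10000
6 3 4113/5000
7 7/2 4099/5000
DF(2.5y) = 8649/10000 ≈ 0.864900

step 1 [0.5y] bond c/2=27/800: DF=(15713/16000 − 27/800·(0))/(1+27/800) = 19/20 ≈ 0.950000
step 2 [1y] swap r/2=743/18757: DF=(1 − 743/18757·(0.950000))/(1+743/18757) = 9257/10000 ≈ 0.925700
step 3 [1.5y] swap r/2=1031/27726: DF=(1 − 1031/27726·(0.950000+0.925700))/(1+1031/27726) = 8969/10000 ≈ 0.896900
step 4 [2y] bond c/2=9/200: DF=(2088107/2000000 − 9/200·(0.950000+0.925700+0.896900))/(1+9/200) = 8797/10000 ≈ 0.879700
step 5 [2.5y] bond c/2=1/80: DF=(184273/200000 − 1/80·(0.950000+0.925700+0.896900+0.879700))/(1+1/80) = 8649/10000 ≈ 0.864900
step 6 [3y] swap r/2=887/26699: DF=(1 − 887/26699·(0.950000+0.925700+0.896900+0.879700+0.864900))/(1+887/26699) = 4113/5000 ≈ 0.822600
step 7 [3.5y] swap r/2=901/30798: DF=(1 − 901/30798·(0.950000+0.925700+0.896900+0.879700+0.864900+0.822600))/(1+901/30798) = 4099/5000 ≈ 0.819800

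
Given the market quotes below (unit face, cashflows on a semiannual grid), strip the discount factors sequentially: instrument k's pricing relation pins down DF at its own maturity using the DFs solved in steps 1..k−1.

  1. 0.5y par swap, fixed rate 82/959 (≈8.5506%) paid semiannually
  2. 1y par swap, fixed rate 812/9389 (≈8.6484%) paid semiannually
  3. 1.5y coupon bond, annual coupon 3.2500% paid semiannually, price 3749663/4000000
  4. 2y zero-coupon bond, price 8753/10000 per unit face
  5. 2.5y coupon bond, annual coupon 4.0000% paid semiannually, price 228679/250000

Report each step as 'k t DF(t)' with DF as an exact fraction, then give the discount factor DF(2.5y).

step 1 [0.5y] swap r/2=41/959: DF=(1 − 41/959·(0))/(1+41/959) = 959/1000 ≈ 0.959000
step 2 [1y] swap r/2=406/9389: DF=(1 − 406/9389·(0.959000))/(1+406/9389) = 2297/2500 ≈ 0.918800
step 3 [1.5y] bond c/2=13/800: DF=(3749663/4000000 − 13/800·(0.959000+0.918800))/(1+13/800) = 2231/2500 ≈ 0.892400
step 4 [2y] zero: DF = P = 8753/10000 ≈ 0.875300
step 5 [2.5y] bond c/2=1/50: DF=(228679/250000 − 1/50·(0.959000+0.918800+0.892400+0.875300))/(1+1/50) = 8253/10000 ≈ 0.825300

1 1/2 959/1000
2 1 2297/2500
3 3/2 2231/2500
4 2 8753/10000
5 5/2 8253/10000
DF(2.5y) = 8253/10000 ≈ 0.825300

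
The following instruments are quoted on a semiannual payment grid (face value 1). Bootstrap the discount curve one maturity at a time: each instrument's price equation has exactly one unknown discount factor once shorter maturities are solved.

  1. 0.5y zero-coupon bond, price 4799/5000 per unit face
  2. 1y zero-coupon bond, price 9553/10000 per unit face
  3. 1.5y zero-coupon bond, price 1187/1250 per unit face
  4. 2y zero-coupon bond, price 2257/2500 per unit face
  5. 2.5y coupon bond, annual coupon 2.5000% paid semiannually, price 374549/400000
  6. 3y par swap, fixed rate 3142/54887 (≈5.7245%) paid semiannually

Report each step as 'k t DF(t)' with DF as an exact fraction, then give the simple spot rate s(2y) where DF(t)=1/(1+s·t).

1 1/2 4799/5000
2 1 9553/10000
3 3/2 1187/1250
4 2 2257/2500
5 5/2 8783/10000
6 3 8429/10000
s(2y) = (1/(2257/2500) − 1)/(2) = 243/4514 ≈ 5.3833%

step 1 [0.5y] zero: DF = P = 4799/5000 ≈ 0.959800
step 2 [1y] zero: DF = P = 9553/10000 ≈ 0.955300
step 3 [1.5y] zero: DF = P = 1187/1250 ≈ 0.949600
step 4 [2y] zero: DF = P = 2257/2500 ≈ 0.902800
step 5 [2.5y] bond c/2=1/80: DF=(374549/400000 − 1/80·(0.959800+0.955300+0.949600+0.902800))/(1+1/80) = 8783/10000 ≈ 0.878300
step 6 [3y] swap r/2=1571/54887: DF=(1 − 1571/54887·(0.959800+0.955300+0.949600+0.902800+0.878300))/(1+1571/54887) = 8429/10000 ≈ 0.842900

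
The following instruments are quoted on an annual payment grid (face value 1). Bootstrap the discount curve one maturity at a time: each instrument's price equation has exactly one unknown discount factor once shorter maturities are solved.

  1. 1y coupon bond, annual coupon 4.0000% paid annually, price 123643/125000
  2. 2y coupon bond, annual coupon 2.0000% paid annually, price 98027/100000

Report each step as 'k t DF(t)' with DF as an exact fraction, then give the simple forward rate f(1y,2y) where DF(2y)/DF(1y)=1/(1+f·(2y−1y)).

1 1 9511/10000
2 2 589/625
f(1y,2y) = ((9511/10000)/(589/625) − 1)/(1) = 87/9424 ≈ 0.9232%

step 1 [1y] bond c/1=1/25: DF=(123643/125000 − 1/25·(0))/(1+1/25) = 9511/10000 ≈ 0.951100
step 2 [2y] bond c/1=1/50: DF=(98027/100000 − 1/50·(0.951100))/(1+1/50) = 589/625 ≈ 0.942400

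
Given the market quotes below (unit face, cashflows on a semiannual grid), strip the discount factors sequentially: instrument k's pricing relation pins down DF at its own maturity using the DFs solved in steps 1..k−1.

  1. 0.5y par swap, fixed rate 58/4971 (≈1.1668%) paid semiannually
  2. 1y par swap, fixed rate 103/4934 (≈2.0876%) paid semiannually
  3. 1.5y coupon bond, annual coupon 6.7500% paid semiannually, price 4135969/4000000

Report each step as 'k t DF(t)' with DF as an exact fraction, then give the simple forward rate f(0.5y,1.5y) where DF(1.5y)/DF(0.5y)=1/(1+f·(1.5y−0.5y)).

step 1 [0.5y] swap r/2=29/4971: DF=(1 − 29/4971·(0))/(1+29/4971) = 4971/5000 ≈ 0.994200
step 2 [1y] swap r/2=103/9868: DF=(1 − 103/9868·(0.994200))/(1+103/9868) = 4897/5000 ≈ 0.979400
step 3 [1.5y] bond c/2=27/800: DF=(4135969/4000000 − 27/800·(0.994200+0.979400))/(1+27/800) = 4679/5000 ≈ 0.935800

1 1/2 4971/5000
2 1 4897/5000
3 3/2 4679/5000
f(0.5y,1.5y) = ((4971/5000)/(4679/5000) − 1)/(1) = 292/4679 ≈ 6.2406%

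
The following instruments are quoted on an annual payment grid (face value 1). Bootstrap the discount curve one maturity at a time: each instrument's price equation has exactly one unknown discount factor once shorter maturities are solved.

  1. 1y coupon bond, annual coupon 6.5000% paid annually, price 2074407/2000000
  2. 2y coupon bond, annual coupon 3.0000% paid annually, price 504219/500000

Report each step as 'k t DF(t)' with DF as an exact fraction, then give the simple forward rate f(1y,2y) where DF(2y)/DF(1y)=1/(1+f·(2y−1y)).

1 1 9739/10000
2 2 9507/10000
f(1y,2y) = ((9739/10000)/(9507/10000) − 1)/(1) = 232/9507 ≈ 2.4403%

step 1 [1y] bond c/1=13/200: DF=(2074407/2000000 − 13/200·(0))/(1+13/200) = 9739/10000 ≈ 0.973900
step 2 [2y] bond c/1=3/100: DF=(504219/500000 − 3/100·(0.973900))/(1+3/100) = 9507/10000 ≈ 0.950700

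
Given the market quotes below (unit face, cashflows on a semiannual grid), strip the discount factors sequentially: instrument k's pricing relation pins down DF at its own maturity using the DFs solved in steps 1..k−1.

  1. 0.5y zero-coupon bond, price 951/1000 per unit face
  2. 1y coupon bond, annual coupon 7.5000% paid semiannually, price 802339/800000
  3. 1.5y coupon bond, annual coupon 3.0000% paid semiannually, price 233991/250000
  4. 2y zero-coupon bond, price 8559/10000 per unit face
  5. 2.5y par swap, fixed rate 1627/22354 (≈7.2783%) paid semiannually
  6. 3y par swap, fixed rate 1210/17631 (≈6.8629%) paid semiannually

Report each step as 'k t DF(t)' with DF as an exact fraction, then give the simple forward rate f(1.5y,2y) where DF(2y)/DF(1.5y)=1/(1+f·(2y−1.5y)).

1 1/2 951/1000
2 1 9323/10000
3 3/2 8943/10000
4 2 8559/10000
5 5/2 8373/10000
6 3 1637/2000
f(1.5y,2y) = ((8943/10000)/(8559/10000) − 1)/(1/2) = 256/2853 ≈ 8.9730%

step 1 [0.5y] zero: DF = P = 951/1000 ≈ 0.951000
step 2 [1y] bond c/2=3/80: DF=(802339/800000 − 3/80·(0.951000))/(1+3/80) = 9323/10000 ≈ 0.932300
step 3 [1.5y] bond c/2=3/200: DF=(233991/250000 − 3/200·(0.951000+0.932300))/(1+3/200) = 8943/10000 ≈ 0.894300
step 4 [2y] zero: DF = P = 8559/10000 ≈ 0.855900
step 5 [2.5y] swap r/2=1627/44708: DF=(1 − 1627/44708·(0.951000+0.932300+0.894300+0.855900))/(1+1627/44708) = 8373/10000 ≈ 0.837300
step 6 [3y] swap r/2=605/17631: DF=(1 − 605/17631·(0.951000+0.932300+0.894300+0.855900+0.837300))/(1+605/17631) = 1637/2000 ≈ 0.818500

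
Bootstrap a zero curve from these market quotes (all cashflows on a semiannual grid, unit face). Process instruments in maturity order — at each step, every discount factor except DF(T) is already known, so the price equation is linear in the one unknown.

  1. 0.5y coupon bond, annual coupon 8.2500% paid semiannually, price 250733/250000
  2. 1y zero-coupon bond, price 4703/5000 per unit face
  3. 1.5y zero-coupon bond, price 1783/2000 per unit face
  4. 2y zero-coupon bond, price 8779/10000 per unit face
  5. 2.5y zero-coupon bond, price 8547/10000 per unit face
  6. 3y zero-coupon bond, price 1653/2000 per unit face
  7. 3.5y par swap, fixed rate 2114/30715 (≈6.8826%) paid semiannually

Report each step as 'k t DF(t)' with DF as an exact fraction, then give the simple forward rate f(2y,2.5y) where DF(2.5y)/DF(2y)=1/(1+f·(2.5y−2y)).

1 1/2 602/625
2 1 4703/5000
3 3/2 1783/2000
4 2 8779/10000
5 5/2 8547/10000
6 3 1653/2000
7 7/2 3943/5000
f(2y,2.5y) = ((8779/10000)/(8547/10000) − 1)/(1/2) = 464/8547 ≈ 5.4288%

step 1 [0.5y] bond c/2=33/800: DF=(250733/250000 − 33/800·(0))/(1+33/800) = 602/625 ≈ 0.963200
step 2 [1y] zero: DF = P = 4703/5000 ≈ 0.940600
step 3 [1.5y] zero: DF = P = 1783/2000 ≈ 0.891500
step 4 [2y] zero: DF = P = 8779/10000 ≈ 0.877900
step 5 [2.5y] zero: DF = P = 8547/10000 ≈ 0.854700
step 6 [3y] zero: DF = P = 1653/2000 ≈ 0.826500
step 7 [3.5y] swap r/2=1057/30715: DF=(1 − 1057/30715·(0.963200+0.940600+0.891500+0.877900+0.854700+0.826500))/(1+1057/30715) = 3943/5000 ≈ 0.788600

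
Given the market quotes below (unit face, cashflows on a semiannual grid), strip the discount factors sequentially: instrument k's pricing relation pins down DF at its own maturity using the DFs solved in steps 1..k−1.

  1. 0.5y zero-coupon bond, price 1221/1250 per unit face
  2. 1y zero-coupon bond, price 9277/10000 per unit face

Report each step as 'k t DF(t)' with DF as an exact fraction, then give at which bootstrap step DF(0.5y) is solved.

1 1/2 1221/1250
2 1 9277/10000
DF(0.5y) is solved at step 1

step 1 [0.5y] zero: DF = P = 1221/1250 ≈ 0.976800
step 2 [1y] zero: DF = P = 9277/10000 ≈ 0.927700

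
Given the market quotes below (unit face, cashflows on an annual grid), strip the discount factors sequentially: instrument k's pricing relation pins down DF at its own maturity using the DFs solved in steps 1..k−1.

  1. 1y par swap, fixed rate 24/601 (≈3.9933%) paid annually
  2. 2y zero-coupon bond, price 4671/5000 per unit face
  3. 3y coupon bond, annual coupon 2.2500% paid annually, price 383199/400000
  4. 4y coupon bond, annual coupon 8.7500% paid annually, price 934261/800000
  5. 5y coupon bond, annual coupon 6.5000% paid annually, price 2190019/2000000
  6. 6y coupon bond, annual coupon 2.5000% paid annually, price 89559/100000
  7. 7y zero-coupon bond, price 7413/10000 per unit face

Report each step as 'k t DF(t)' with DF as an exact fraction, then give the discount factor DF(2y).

step 1 [1y] swap r/1=24/601: DF=(1 − 24/601·(0))/(1+24/601) = 601/625 ≈ 0.961600
step 2 [2y] zero: DF = P = 4671/5000 ≈ 0.934200
step 3 [3y] bond c/1=9/400: DF=(383199/400000 − 9/400·(0.961600+0.934200))/(1+9/400) = 1119/1250 ≈ 0.895200
step 4 [4y] bond c/1=7/80: DF=(934261/800000 − 7/80·(0.961600+0.934200+0.895200))/(1+7/80) = 8493/10000 ≈ 0.849300
step 5 [5y] bond c/1=13/200: DF=(2190019/2000000 − 13/200·(0.961600+0.934200+0.895200+0.849300))/(1+13/200) = 403/500 ≈ 0.806000
step 6 [6y] bond c/1=1/40: DF=(89559/100000 − 1/40·(0.961600+0.934200+0.895200+0.849300+0.806000))/(1+1/40) = 7653/10000 ≈ 0.765300
step 7 [7y] zero: DF = P = 7413/10000 ≈ 0.741300

1 1 601/625
2 2 4671/5000
3 3 1119/1250
4 4 8493/10000
5 5 403/500
6 6 7653/10000
7 7 7413/10000
DF(2y) = 4671/5000 ≈ 0.934200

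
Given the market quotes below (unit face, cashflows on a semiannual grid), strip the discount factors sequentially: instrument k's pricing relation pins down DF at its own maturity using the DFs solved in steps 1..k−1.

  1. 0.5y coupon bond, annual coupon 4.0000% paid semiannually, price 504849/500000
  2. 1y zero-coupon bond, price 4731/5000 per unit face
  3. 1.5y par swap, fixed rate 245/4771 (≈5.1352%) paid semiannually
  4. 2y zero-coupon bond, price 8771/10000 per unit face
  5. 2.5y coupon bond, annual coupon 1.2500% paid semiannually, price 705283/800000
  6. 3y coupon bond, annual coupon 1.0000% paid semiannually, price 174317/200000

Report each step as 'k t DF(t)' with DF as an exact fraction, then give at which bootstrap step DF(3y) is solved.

step 1 [0.5y] bond c/2=1/50: DF=(504849/500000 − 1/50·(0))/(1+1/50) = 9899/10000 ≈ 0.989900
step 2 [1y] zero: DF = P = 4731/5000 ≈ 0.946200
step 3 [1.5y] swap r/2=245/9542: DF=(1 − 245/9542·(0.989900+0.946200))/(1+245/9542) = 1853/2000 ≈ 0.926500
step 4 [2y] zero: DF = P = 8771/10000 ≈ 0.877100
step 5 [2.5y] bond c/2=1/160: DF=(705283/800000 − 1/160·(0.989900+0.946200+0.926500+0.877100))/(1+1/160) = 8529/10000 ≈ 0.852900
step 6 [3y] bond c/2=1/200: DF=(174317/200000 − 1/200·(0.989900+0.946200+0.926500+0.877100+0.852900))/(1+1/200) = 2111/2500 ≈ 0.844400

1 1/2 9899/10000
2 1 4731/5000
3 3/2 1853/2000
4 2 8771/10000
5 5/2 8529/10000
6 3 2111/2500
DF(3y) is solved at step 6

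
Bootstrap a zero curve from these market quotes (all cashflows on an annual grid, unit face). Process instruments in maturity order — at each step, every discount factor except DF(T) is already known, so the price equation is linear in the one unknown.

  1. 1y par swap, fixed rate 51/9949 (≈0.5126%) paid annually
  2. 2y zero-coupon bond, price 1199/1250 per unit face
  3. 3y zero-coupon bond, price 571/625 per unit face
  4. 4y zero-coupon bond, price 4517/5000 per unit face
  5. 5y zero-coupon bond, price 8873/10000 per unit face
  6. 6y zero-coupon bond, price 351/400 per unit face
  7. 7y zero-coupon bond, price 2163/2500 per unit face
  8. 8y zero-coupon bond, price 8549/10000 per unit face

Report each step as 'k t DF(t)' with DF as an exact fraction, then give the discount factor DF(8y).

1 1 9949/10000
2 2 1199/1250
3 3 571/625
4 4 4517/5000
5 5 8873/10000
6 6 351/400
7 7 2163/2500
8 8 8549/10000
DF(8y) = 8549/10000 ≈ 0.854900

step 1 [1y] swap r/1=51/9949: DF=(1 − 51/9949·(0))/(1+51/9949) = 9949/10000 ≈ 0.994900
step 2 [2y] zero: DF = P = 1199/1250 ≈ 0.959200
step 3 [3y] zero: DF = P = 571/625 ≈ 0.913600
step 4 [4y] zero: DF = P = 4517/5000 ≈ 0.903400
step 5 [5y] zero: DF = P = 8873/10000 ≈ 0.887300
step 6 [6y] zero: DF = P = 351/400 ≈ 0.877500
step 7 [7y] zero: DF = P = 2163/2500 ≈ 0.865200
step 8 [8y] zero: DF = P = 8549/10000 ≈ 0.854900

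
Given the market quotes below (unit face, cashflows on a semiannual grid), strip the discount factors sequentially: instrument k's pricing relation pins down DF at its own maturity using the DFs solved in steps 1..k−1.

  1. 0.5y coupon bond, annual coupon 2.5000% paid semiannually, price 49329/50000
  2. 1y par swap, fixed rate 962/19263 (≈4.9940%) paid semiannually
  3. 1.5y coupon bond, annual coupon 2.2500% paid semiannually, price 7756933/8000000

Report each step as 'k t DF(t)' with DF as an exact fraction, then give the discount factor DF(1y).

step 1 [0.5y] bond c/2=1/80: DF=(49329/50000 − 1/80·(0))/(1+1/80) = 609/625 ≈ 0.974400
step 2 [1y] swap r/2=481/19263: DF=(1 − 481/19263·(0.974400))/(1+481/19263) = 9519/10000 ≈ 0.951900
step 3 [1.5y] bond c/2=9/800: DF=(7756933/8000000 − 9/800·(0.974400+0.951900))/(1+9/800) = 4687/5000 ≈ 0.937400

1 1/2 609/625
2 1 9519/10000
3 3/2 4687/5000
DF(1y) = 9519/10000 ≈ 0.951900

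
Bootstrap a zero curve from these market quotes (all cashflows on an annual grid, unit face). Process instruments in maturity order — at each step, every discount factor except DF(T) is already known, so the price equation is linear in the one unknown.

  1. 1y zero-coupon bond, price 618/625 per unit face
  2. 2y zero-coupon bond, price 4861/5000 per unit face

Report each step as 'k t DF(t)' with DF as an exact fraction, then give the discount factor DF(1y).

step 1 [1y] zero: DF = P = 618/625 ≈ 0.988800
step 2 [2y] zero: DF = P = 4861/5000 ≈ 0.972200

1 1 618/625
2 2 4861/5000
DF(1y) = 618/625 ≈ 0.988800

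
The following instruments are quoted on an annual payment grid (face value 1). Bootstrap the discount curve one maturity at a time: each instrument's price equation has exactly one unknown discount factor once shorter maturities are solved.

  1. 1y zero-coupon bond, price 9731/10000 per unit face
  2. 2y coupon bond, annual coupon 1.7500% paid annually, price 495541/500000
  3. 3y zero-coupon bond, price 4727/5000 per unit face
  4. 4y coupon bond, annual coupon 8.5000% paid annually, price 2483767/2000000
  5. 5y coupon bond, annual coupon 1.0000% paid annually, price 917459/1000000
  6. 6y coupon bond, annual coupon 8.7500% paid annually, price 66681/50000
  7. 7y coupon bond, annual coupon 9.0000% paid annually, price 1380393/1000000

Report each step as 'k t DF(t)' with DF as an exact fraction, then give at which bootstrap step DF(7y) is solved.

step 1 [1y] zero: DF = P = 9731/10000 ≈ 0.973100
step 2 [2y] bond c/1=7/400: DF=(495541/500000 − 7/400·(0.973100))/(1+7/400) = 9573/10000 ≈ 0.957300
step 3 [3y] zero: DF = P = 4727/5000 ≈ 0.945400
step 4 [4y] bond c/1=17/200: DF=(2483767/2000000 − 17/200·(0.973100+0.957300+0.945400))/(1+17/200) = 9193/10000 ≈ 0.919300
step 5 [5y] bond c/1=1/100: DF=(917459/1000000 − 1/100·(0.973100+0.957300+0.945400+0.919300))/(1+1/100) = 2177/2500 ≈ 0.870800
step 6 [6y] bond c/1=7/80: DF=(66681/50000 − 7/80·(0.973100+0.957300+0.945400+0.919300+0.870800))/(1+7/80) = 8509/10000 ≈ 0.850900
step 7 [7y] bond c/1=9/100: DF=(1380393/1000000 − 9/100·(0.973100+0.957300+0.945400+0.919300+0.870800+0.850900))/(1+9/100) = 8109/10000 ≈ 0.810900

1 1 9731/10000
2 2 9573/10000
3 3 4727/5000
4 4 9193/10000
5 5 2177/2500
6 6 8509/10000
7 7 8109/10000
DF(7y) is solved at step 7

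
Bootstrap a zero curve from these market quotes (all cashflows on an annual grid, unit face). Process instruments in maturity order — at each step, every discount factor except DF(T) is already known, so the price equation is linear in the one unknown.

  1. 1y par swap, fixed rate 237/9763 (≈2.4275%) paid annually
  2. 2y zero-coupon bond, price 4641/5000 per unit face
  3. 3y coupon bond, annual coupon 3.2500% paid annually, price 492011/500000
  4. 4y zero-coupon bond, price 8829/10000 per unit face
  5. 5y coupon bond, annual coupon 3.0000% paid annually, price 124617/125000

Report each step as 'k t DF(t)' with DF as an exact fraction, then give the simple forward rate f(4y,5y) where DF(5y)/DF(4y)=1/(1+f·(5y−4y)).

step 1 [1y] swap r/1=237/9763: DF=(1 − 237/9763·(0))/(1+237/9763) = 9763/10000 ≈ 0.976300
step 2 [2y] zero: DF = P = 4641/5000 ≈ 0.928200
step 3 [3y] bond c/1=13/400: DF=(492011/500000 − 13/400·(0.976300+0.928200))/(1+13/400) = 8931/10000 ≈ 0.893100
step 4 [4y] zero: DF = P = 8829/10000 ≈ 0.882900
step 5 [5y] bond c/1=3/100: DF=(124617/125000 − 3/100·(0.976300+0.928200+0.893100+0.882900))/(1+3/100) = 8607/10000 ≈ 0.860700

1 1 9763/10000
2 2 4641/5000
3 3 8931/10000
4 4 8829/10000
5 5 8607/10000
f(4y,5y) = ((8829/10000)/(8607/10000) − 1)/(1) = 74/2869 ≈ 2.5793%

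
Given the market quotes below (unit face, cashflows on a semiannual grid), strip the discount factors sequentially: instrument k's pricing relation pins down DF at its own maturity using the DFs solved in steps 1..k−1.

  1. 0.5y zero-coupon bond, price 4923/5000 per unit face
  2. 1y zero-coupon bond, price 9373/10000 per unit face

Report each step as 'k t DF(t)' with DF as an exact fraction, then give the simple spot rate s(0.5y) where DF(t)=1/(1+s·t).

1 1/2 4923/5000
2 1 9373/10000
s(0.5y) = (1/(4923/5000) − 1)/(1/2) = 154/4923 ≈ 3.1282%

step 1 [0.5y] zero: DF = P = 4923/5000 ≈ 0.984600
step 2 [1y] zero: DF = P = 9373/10000 ≈ 0.937300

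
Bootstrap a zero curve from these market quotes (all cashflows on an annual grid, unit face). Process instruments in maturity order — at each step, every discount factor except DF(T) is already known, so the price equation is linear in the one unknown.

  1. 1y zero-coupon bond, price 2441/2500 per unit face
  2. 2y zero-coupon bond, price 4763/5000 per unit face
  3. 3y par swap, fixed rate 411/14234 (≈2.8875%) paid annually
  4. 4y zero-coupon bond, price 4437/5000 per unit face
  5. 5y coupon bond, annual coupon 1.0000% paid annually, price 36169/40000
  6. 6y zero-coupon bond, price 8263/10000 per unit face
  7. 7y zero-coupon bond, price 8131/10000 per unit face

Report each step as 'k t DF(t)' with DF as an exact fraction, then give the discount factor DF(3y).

1 1 2441/2500
2 2 4763/5000
3 3 4589/5000
4 4 4437/5000
5 5 8583/10000
6 6 8263/10000
7 7 8131/10000
DF(3y) = 4589/5000 ≈ 0.917800

step 1 [1y] zero: DF = P = 2441/2500 ≈ 0.976400
step 2 [2y] zero: DF = P = 4763/5000 ≈ 0.952600
step 3 [3y] swap r/1=411/14234: DF=(1 − 411/14234·(0.976400+0.952600))/(1+411/14234) = 4589/5000 ≈ 0.917800
step 4 [4y] zero: DF = P = 4437/5000 ≈ 0.887400
step 5 [5y] bond c/1=1/100: DF=(36169/40000 − 1/100·(0.976400+0.952600+0.917800+0.887400))/(1+1/100) = 8583/10000 ≈ 0.858300
step 6 [6y] zero: DF = P = 8263/10000 ≈ 0.826300
step 7 [7y] zero: DF = P = 8131/10000 ≈ 0.813100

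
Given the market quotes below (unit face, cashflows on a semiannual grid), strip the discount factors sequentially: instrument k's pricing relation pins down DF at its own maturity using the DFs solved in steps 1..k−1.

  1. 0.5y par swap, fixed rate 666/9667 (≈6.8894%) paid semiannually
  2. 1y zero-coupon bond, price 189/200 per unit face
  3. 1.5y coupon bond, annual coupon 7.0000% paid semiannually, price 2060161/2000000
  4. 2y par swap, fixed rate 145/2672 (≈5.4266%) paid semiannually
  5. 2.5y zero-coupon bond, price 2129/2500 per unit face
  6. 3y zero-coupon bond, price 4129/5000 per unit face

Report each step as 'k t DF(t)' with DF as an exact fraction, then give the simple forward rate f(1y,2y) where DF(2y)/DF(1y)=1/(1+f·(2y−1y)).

1 1/2 9667/10000
2 1 189/200
3 3/2 4653/5000
4 2 1797/2000
5 5/2 2129/2500
6 3 4129/5000
f(1y,2y) = ((189/200)/(1797/2000) − 1)/(1) = 31/599 ≈ 5.1753%

step 1 [0.5y] swap r/2=333/9667: DF=(1 − 333/9667·(0))/(1+333/9667) = 9667/10000 ≈ 0.966700
step 2 [1y] zero: DF = P = 189/200 ≈ 0.945000
step 3 [1.5y] bond c/2=7/200: DF=(2060161/2000000 − 7/200·(0.966700+0.945000))/(1+7/200) = 4653/5000 ≈ 0.930600
step 4 [2y] swap r/2=145/5344: DF=(1 − 145/5344·(0.966700+0.945000+0.930600))/(1+145/5344) = 1797/2000 ≈ 0.898500
step 5 [2.5y] zero: DF = P = 2129/2500 ≈ 0.851600
step 6 [3y] zero: DF = P = 4129/5000 ≈ 0.825800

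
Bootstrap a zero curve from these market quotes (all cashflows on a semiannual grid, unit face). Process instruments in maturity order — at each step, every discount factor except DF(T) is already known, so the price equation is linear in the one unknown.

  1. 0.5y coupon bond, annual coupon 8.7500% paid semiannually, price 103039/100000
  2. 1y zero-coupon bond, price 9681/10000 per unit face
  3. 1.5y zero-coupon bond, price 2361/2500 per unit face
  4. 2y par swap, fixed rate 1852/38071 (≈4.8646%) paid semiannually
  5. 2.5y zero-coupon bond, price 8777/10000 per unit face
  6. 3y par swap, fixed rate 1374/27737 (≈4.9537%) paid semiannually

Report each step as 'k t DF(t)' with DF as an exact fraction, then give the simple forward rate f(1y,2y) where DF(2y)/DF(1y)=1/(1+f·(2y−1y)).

1 1/2 617/625
2 1 9681/10000
3 3/2 2361/2500
4 2 4537/5000
5 5/2 8777/10000
6 3 4313/5000
f(1y,2y) = ((9681/10000)/(4537/5000) − 1)/(1) = 607/9074 ≈ 6.6894%

step 1 [0.5y] bond c/2=7/160: DF=(103039/100000 − 7/160·(0))/(1+7/160) = 617/625 ≈ 0.987200
step 2 [1y] zero: DF = P = 9681/10000 ≈ 0.968100
step 3 [1.5y] zero: DF = P = 2361/2500 ≈ 0.944400
step 4 [2y] swap r/2=926/38071: DF=(1 − 926/38071·(0.987200+0.968100+0.944400))/(1+926/38071) = 4537/5000 ≈ 0.907400
step 5 [2.5y] zero: DF = P = 8777/10000 ≈ 0.877700
step 6 [3y] swap r/2=687/27737: DF=(1 − 687/27737·(0.987200+0.968100+0.944400+0.907400+0.877700))/(1+687/27737) = 4313/5000 ≈ 0.862600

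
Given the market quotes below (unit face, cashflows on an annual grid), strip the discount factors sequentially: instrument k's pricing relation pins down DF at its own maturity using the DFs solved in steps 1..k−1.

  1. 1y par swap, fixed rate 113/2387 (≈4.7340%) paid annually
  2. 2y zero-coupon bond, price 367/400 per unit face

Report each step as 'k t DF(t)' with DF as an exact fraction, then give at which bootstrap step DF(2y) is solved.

step 1 [1y] swap r/1=113/2387: DF=(1 − 113/2387·(0))/(1+113/2387) = 2387/2500 ≈ 0.954800
step 2 [2y] zero: DF = P = 367/400 ≈ 0.917500

1 1 2387/2500
2 2 367/400
DF(2y) is solved at step 2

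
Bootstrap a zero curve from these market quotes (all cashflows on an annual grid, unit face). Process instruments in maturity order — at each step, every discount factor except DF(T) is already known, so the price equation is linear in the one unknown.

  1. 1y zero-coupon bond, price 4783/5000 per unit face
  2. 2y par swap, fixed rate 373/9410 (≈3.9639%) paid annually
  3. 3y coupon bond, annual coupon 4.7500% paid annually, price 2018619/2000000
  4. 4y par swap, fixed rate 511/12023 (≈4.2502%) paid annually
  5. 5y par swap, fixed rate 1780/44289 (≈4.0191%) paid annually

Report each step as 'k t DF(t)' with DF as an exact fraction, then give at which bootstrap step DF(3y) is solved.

step 1 [1y] zero: DF = P = 4783/5000 ≈ 0.956600
step 2 [2y] swap r/1=373/9410: DF=(1 − 373/9410·(0.956600))/(1+373/9410) = 4627/5000 ≈ 0.925400
step 3 [3y] bond c/1=19/400: DF=(2018619/2000000 − 19/400·(0.956600+0.925400))/(1+19/400) = 4391/5000 ≈ 0.878200
step 4 [4y] swap r/1=511/12023: DF=(1 − 511/12023·(0.956600+0.925400+0.878200))/(1+511/12023) = 8467/10000 ≈ 0.846700
step 5 [5y] swap r/1=1780/44289: DF=(1 − 1780/44289·(0.956600+0.925400+0.878200+0.846700))/(1+1780/44289) = 411/500 ≈ 0.822000

1 1 4783/5000
2 2 4627/5000
3 3 4391/5000
4 4 8467/10000
5 5 411/500
DF(3y) is solved at step 3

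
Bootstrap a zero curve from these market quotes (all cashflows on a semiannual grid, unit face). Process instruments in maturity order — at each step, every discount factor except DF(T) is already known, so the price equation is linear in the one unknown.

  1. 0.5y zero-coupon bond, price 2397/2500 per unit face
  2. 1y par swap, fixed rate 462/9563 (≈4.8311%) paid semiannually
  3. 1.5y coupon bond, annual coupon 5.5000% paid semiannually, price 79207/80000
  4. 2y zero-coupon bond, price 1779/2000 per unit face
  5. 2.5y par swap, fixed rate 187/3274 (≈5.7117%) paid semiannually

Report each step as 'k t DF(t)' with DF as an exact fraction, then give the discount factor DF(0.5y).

step 1 [0.5y] zero: DF = P = 2397/2500 ≈ 0.958800
step 2 [1y] swap r/2=231/9563: DF=(1 − 231/9563·(0.958800))/(1+231/9563) = 4769/5000 ≈ 0.953800
step 3 [1.5y] bond c/2=11/400: DF=(79207/80000 − 11/400·(0.958800+0.953800))/(1+11/400) = 2281/2500 ≈ 0.912400
step 4 [2y] zero: DF = P = 1779/2000 ≈ 0.889500
step 5 [2.5y] swap r/2=187/6548: DF=(1 − 187/6548·(0.958800+0.953800+0.912400+0.889500))/(1+187/6548) = 8691/10000 ≈ 0.869100

1 1/2 2397/2500
2 1 4769/5000
3 3/2 2281/2500
4 2 1779/2000
5 5/2 8691/10000
DF(0.5y) = 2397/2500 ≈ 0.958800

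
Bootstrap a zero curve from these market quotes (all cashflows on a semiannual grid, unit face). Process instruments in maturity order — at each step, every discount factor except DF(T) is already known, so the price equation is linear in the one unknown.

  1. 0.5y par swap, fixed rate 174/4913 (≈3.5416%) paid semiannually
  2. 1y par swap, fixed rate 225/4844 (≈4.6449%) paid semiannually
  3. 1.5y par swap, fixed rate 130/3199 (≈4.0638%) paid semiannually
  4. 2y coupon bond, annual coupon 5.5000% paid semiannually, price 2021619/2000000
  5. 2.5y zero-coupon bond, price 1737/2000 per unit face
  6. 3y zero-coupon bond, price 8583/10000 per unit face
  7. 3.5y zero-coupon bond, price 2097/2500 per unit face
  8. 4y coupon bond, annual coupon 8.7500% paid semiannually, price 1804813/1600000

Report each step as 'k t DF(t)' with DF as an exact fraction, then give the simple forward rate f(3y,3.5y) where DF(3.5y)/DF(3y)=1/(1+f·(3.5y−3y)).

1 1/2 4913/5000
2 1 191/200
3 3/2 1883/2000
4 2 9067/10000
5 5/2 1737/2000
6 3 8583/10000
7 7/2 2097/2500
8 4 1629/2000
f(3y,3.5y) = ((8583/10000)/(2097/2500) − 1)/(1/2) = 65/1398 ≈ 4.6495%

step 1 [0.5y] swap r/2=87/4913: DF=(1 − 87/4913·(0))/(1+87/4913) = 4913/5000 ≈ 0.982600
step 2 [1y] swap r/2=225/9688: DF=(1 − 225/9688·(0.982600))/(1+225/9688) = 191/200 ≈ 0.955000
step 3 [1.5y] swap r/2=65/3199: DF=(1 − 65/3199·(0.982600+0.955000))/(1+65/3199) = 1883/2000 ≈ 0.941500
step 4 [2y] bond c/2=11/400: DF=(2021619/2000000 − 11/400·(0.982600+0.955000+0.941500))/(1+11/400) = 9067/10000 ≈ 0.906700
step 5 [2.5y] zero: DF = P = 1737/2000 ≈ 0.868500
step 6 [3y] zero: DF = P = 8583/10000 ≈ 0.858300
step 7 [3.5y] zero: DF = P = 2097/2500 ≈ 0.838800
step 8 [4y] bond c/2=7/160: DF=(1804813/1600000 − 7/160·(0.982600+0.955000+0.941500+0.906700+0.868500+0.858300+0.838800))/(1+7/160) = 1629/2000 ≈ 0.814500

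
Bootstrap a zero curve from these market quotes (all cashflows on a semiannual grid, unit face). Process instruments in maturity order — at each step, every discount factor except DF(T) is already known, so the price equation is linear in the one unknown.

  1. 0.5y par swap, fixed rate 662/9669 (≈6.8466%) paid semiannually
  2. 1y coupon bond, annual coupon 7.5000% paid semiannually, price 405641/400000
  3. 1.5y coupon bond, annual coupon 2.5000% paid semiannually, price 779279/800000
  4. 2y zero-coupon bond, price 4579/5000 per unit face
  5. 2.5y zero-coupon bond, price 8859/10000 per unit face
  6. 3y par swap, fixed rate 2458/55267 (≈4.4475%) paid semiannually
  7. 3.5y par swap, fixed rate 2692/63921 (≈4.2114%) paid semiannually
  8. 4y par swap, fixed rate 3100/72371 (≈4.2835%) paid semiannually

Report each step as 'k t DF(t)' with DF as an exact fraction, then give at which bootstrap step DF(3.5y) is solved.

step 1 [0.5y] swap r/2=331/9669: DF=(1 − 331/9669·(0))/(1+331/9669) = 9669/10000 ≈ 0.966900
step 2 [1y] bond c/2=3/80: DF=(405641/400000 − 3/80·(0.966900))/(1+3/80) = 377/400 ≈ 0.942500
step 3 [1.5y] bond c/2=1/80: DF=(779279/800000 − 1/80·(0.966900+0.942500))/(1+1/80) = 1877/2000 ≈ 0.938500
step 4 [2y] zero: DF = P = 4579/5000 ≈ 0.915800
step 5 [2.5y] zero: DF = P = 8859/10000 ≈ 0.885900
step 6 [3y] swap r/2=1229/55267: DF=(1 − 1229/55267·(0.966900+0.942500+0.938500+0.915800+0.885900))/(1+1229/55267) = 8771/10000 ≈ 0.877100
step 7 [3.5y] swap r/2=1346/63921: DF=(1 − 1346/63921·(0.966900+0.942500+0.938500+0.915800+0.885900+0.877100))/(1+1346/63921) = 4327/5000 ≈ 0.865400
step 8 [4y] swap r/2=1550/72371: DF=(1 − 1550/72371·(0.966900+0.942500+0.938500+0.915800+0.885900+0.877100+0.865400))/(1+1550/72371) = 169/200 ≈ 0.845000

1 1/2 9669/10000
2 1 377/400
3 3/2 1877/2000
4 2 4579/5000
5 5/2 8859/10000
6 3 8771/10000
7 7/2 4327/5000
8 4 169/200
DF(3.5y) is solved at step 7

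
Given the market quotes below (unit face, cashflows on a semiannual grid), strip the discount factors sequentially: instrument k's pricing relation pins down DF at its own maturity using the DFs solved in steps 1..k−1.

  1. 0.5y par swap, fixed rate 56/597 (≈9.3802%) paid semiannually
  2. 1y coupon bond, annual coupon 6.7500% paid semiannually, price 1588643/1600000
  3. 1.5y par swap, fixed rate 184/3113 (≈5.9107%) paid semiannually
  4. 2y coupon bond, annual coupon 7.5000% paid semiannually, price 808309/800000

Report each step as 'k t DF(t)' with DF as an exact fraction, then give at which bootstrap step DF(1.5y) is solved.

1 1/2 597/625
2 1 9293/10000
3 3/2 2293/2500
4 2 4363/5000
DF(1.5y) is solved at step 3

step 1 [0.5y] swap r/2=28/597: DF=(1 − 28/597·(0))/(1+28/597) = 597/625 ≈ 0.955200
step 2 [1y] bond c/2=27/800: DF=(1588643/1600000 − 27/800·(0.955200))/(1+27/800) = 9293/10000 ≈ 0.929300
step 3 [1.5y] swap r/2=92/3113: DF=(1 − 92/3113·(0.955200+0.929300))/(1+92/3113) = 2293/2500 ≈ 0.917200
step 4 [2y] bond c/2=3/80: DF=(808309/800000 − 3/80·(0.955200+0.929300+0.917200))/(1+3/80) = 4363/5000 ≈ 0.872600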